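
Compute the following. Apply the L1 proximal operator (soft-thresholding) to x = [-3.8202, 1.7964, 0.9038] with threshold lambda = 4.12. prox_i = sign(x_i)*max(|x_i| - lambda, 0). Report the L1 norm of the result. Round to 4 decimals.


Soft-thresholding with lambda = 4.12:
prox(-3.8202) = sign(-3.8202)*max(|-3.8202| - 4.12, 0) = 0.0
prox(1.7964) = sign(1.7964)*max(|1.7964| - 4.12, 0) = 0.0
prox(0.9038) = sign(0.9038)*max(|0.9038| - 4.12, 0) = 0.0
prox(x) = [0.0, 0.0, 0.0]
||prox(x)||_1 = 0.0 + 0.0 + 0.0 = 0.0


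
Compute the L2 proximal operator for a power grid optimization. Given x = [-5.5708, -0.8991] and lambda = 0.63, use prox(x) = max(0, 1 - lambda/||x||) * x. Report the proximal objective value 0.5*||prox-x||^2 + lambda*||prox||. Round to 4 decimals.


Step 1: Compute ||x||.
||x|| = 5.6429
Step 2: Compute scaling factor.
scale = max(0, 1 - 0.63/5.6429) = 0.8884
Step 3: prox(x) = [-4.9488, -0.7987]
||prox(x)|| = 5.0129
Step 4: Proximal objective.
0.5*||prox-x||^2 = 0.1985
lambda*||prox|| = 3.1581
Total = 3.3566


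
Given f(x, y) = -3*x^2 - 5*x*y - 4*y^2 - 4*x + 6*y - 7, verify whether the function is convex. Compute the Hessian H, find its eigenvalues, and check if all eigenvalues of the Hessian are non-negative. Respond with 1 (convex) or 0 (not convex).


The Hessian of f(x,y) = -3*x^2 - 5*x*y - 4*y^2 - 4*x + 6*y - 7 is:
H = [[-6, -5], [-5, -8]]
Trace = -6 - 8 = -14
Determinant = -6*-8 - (-5)^2 = 23
Discriminant = (-14)^2 - 4*23 = 104.0
Eigenvalues: lambda_1 = -12.099, lambda_2 = -1.901
The function is not convex.

0


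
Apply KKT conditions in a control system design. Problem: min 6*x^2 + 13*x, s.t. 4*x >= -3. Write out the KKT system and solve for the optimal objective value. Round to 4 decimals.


Step 1: Try lambda = 0 (constraint inactive).
x_unc = -13/(2*6) = -1.0833
Check: 4*-1.0833 = -4.3332 < -3 -- violated!
Step 2: Constraint must be active: 4*x = -3
x* = -3/4 = -0.75
lambda = (2*6*(-0.75) + 13)/4 = 1.0
Step 3: Compute optimal value.
f(x*) = 6*(-0.75)^2 + 13*(-0.75) = -6.375


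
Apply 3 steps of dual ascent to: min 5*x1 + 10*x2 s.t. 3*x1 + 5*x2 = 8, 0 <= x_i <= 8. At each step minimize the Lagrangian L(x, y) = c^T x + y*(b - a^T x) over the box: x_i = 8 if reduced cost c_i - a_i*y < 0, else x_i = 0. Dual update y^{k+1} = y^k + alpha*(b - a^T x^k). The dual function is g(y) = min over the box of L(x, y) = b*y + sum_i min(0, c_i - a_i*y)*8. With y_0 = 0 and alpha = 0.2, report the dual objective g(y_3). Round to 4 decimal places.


Dual ascent for LP: min 5*x1 + 10*x2, 3*x1 + 5*x2 = 8, 0 <= x_i <= 8
Step 1: y^k = 0.0, reduced costs: (5.0, 10.0)
  x^k = (0.0, 0.0), subgradient = b - a^T x = 8.0
  y^{k+1} = 0.0 + 0.2*8.0 = 1.6
Step 2: y^k = 1.6, reduced costs: (0.2, 2.0)
  x^k = (0.0, 0.0), subgradient = b - a^T x = 8.0
  y^{k+1} = 1.6 + 0.2*8.0 = 3.2
Step 3: y^k = 3.2, reduced costs: (-4.6, -6.0)
  x^k = (8.0, 8.0), subgradient = b - a^T x = -56.0
  y^{k+1} = 3.2 + 0.2*-56.0 = -8.0
Dual objective at y_3 = -8.0: reduced costs (29.0, 50.0), box minimizer x = (0.0, 0.0)
g(y_3) = b*y + (c1 - a1*y)*x1 + (c2 - a2*y)*x2 = 8*(-8.0) + 29.0*0.0 + 50.0*0.0 = -64.0 + 0.0 + 0.0 = -64.0


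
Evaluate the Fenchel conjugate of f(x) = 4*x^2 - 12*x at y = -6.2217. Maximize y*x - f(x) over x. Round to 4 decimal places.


f*(y) = sup_x {y*x - a*x^2 - b*x} = sup_x {(y-b)*x - a*x^2}
FOC: (y - b) - 2a*x = 0 => x* = (y - b)/(2a)
x* = (-6.2217 + 12)/(2*4) = 0.7223
f*(-6.2217) = (y-b)^2/(4a) = (-6.2217 + 12)^2/(4*4)
= 33.3888/16 = 2.0868


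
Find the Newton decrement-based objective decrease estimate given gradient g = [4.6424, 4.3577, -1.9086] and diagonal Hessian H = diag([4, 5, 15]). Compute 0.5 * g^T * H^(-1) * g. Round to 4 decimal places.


Step 1: H is diagonal, so H^(-1) * g = [1.1606, 0.8715, -0.1272].
Step 2: g^T H^(-1) g = sum_i g_i^2 / H_ii
  = (4.6424)^2/4 + (4.3577)^2/5 + (-1.9086)^2/15
  = 5.388 + 3.7979 + 0.2429 = 9.4287
Step 3: Objective decrease = 0.5 * g^T H^(-1) g = 4.7144


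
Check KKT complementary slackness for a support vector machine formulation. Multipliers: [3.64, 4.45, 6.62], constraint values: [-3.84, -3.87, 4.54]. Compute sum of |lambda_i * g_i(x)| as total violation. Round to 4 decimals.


KKT complementary slackness check:
lambda_1 * g_1 = 3.64 * -3.84 = -13.9776
lambda_2 * g_2 = 4.45 * -3.87 = -17.2215
lambda_3 * g_3 = 6.62 * 4.54 = 30.0548
Total violation = 13.9776 + 17.2215 + 30.0548 = 61.2539


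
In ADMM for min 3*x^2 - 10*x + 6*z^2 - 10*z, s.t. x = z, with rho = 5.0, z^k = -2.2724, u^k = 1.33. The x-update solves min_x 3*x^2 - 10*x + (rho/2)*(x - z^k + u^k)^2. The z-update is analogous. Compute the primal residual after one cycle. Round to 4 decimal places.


ADMM iteration with rho = 5.0, z^k = -2.2724, u^k = 1.33
Step 1: x-update.
Minimize 3*x^2 - 10*x + (5.0/2)*(x + 2.2724 + 1.33)^2
FOC: (2*3 + 5.0)*x = 10 + 5.0*(-2.2724 - 1.33)
x^{k+1} = -0.7284
Step 2: z-update.
Minimize 6*z^2 - 10*z + (5.0/2)*(-0.7284 - z + 1.33)^2
FOC: (2*6 + 5.0)*z = 10 + 5.0*(-0.7284 + 1.33)
z^{k+1} = 0.7652
Step 3: u-update.
u^{k+1} = 1.33 - 0.7284 - 0.7652 = -0.1636
Step 4: Primal residual = |-0.7284 - 0.7652| = 1.4936


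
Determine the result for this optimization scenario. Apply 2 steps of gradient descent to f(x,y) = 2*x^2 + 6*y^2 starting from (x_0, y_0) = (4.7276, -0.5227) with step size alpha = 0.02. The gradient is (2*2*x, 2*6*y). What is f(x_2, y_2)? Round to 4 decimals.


Gradient descent on f(x,y) = 2*x^2 + 6*y^2.
Starting point: (4.7276, -0.5227), alpha = 0.02
Step 1: grad_x = 2*2*4.7276 = 18.9104, grad_y = 2*6*-0.5227 = -6.2724
  x_1 = 4.7276 - 0.02*18.9104 = 4.3494
  y_1 = -0.5227 - 0.02*-6.2724 = -0.3973
Step 2: grad_x = 2*2*4.3494 = 17.3976, grad_y = 2*6*-0.3973 = -4.767
  x_2 = 4.3494 - 0.02*17.3976 = 4.0014
  y_2 = -0.3973 - 0.02*-4.767 = -0.3019
f(4.0014, -0.3019) = 2*4.0014^2 + 6*(-0.3019)^2 = 32.57


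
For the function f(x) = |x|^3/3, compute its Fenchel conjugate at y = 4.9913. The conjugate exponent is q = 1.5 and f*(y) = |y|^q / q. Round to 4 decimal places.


The conjugate exponent q satisfies 1/p + 1/q = 1.
p = 3, so q = 3/(3 - 1) = 1.5
|y|^q = 4.9913^1.5 = 11.1512
f*(4.9913) = 11.1512 / 1.5 = 7.4341


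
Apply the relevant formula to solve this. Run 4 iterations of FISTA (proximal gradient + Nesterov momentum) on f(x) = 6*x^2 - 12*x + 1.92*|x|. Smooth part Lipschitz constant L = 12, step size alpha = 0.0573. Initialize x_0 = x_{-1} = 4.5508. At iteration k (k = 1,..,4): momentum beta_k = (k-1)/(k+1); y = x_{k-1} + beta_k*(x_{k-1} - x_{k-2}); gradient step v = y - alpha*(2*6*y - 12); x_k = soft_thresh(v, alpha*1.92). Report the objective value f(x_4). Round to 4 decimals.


FISTA on f(x) = 6*x^2 - 12*x + 1.92*|x|
L = 12, alpha = 0.0573
Iteration 1: beta = 0.0, y = 4.5508 + 0.0*(4.5508 - 4.5508) = 4.5508
  grad(y) = 42.6096, v = y - alpha*grad = 2.1093
  prox(v) = soft_thresh(2.1093, 0.11) = 1.9993
Iteration 2: beta = 0.3333, y = 1.9993 + 0.3333*(1.9993 - 4.5508) = 1.1487
  grad(y) = 1.7849, v = y - alpha*grad = 1.0465
  prox(v) = soft_thresh(1.0465, 0.11) = 0.9364
Iteration 3: beta = 0.5, y = 0.9364 + 0.5*(0.9364 - 1.9993) = 0.405
  grad(y) = -7.1394, v = y - alpha*grad = 0.8141
  prox(v) = soft_thresh(0.8141, 0.11) = 0.7041
Iteration 4: beta = 0.6, y = 0.7041 + 0.6*(0.7041 - 0.9364) = 0.5647
  grad(y) = -5.2233, v = y - alpha*grad = 0.864
  prox(v) = soft_thresh(0.864, 0.11) = 0.754
f(x_4) = 6*0.754^2 - 12*0.754 + 1.92*|0.754| = -4.1892


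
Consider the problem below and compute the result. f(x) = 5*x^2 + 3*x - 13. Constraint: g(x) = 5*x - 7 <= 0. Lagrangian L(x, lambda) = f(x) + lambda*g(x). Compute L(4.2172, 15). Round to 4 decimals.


Step 1: Evaluate f(x).
f(4.2172) = 5*4.2172^2 + 3*4.2172 - 13 = 88.5755
Step 2: Evaluate g(x).
g(4.2172) = 5*4.2172 - 7 = 14.086
Step 3: Compute Lagrangian.
L = 88.5755 + 15*14.086 = 299.8655


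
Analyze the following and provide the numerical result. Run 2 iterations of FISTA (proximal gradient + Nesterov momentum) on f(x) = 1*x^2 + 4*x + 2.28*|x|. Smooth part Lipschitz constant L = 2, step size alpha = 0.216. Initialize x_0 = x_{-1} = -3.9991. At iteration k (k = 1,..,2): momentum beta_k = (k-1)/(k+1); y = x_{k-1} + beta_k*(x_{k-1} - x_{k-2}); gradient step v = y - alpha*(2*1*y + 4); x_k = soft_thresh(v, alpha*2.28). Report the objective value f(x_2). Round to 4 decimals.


FISTA on f(x) = 1*x^2 + 4*x + 2.28*|x|
L = 2, alpha = 0.216
Iteration 1: beta = 0.0, y = -3.9991 + 0.0*(-3.9991 + 3.9991) = -3.9991
  grad(y) = -3.9982, v = y - alpha*grad = -3.1355
  prox(v) = soft_thresh(-3.1355, 0.4925) = -2.643
Iteration 2: beta = 0.3333, y = -2.643 + 0.3333*(-2.643 + 3.9991) = -2.191
  grad(y) = -0.382, v = y - alpha*grad = -2.1085
  prox(v) = soft_thresh(-2.1085, 0.4925) = -1.616
f(x_2) = 1*(-1.616)^2 + 4*(-1.616) + 2.28*|-1.616| = -0.1681


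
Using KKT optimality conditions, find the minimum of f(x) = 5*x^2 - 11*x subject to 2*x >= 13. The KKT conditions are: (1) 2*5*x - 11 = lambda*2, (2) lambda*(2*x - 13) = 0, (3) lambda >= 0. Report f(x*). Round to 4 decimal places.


Step 1: Try lambda = 0 (constraint inactive).
x_unc = 11/(2*5) = 1.1
Check: 2*1.1 = 2.2 < 13 -- violated!
Step 2: Constraint must be active: 2*x = 13
x* = 13/2 = 6.5
lambda = (2*5*6.5 - 11)/2 = 27.0
Step 3: Compute optimal value.
f(x*) = 5*6.5^2 - 11*6.5 = 139.75


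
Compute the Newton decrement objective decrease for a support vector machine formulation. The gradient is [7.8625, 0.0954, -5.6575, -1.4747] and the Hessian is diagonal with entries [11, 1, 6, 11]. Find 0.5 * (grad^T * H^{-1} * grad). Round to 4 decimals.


Step 1: H is diagonal, so H^(-1) * g = [0.7148, 0.0954, -0.9429, -0.1341].
Step 2: g^T H^(-1) g = sum_i g_i^2 / H_ii
  = (7.8625)^2/11 + (0.0954)^2/1 + (-5.6575)^2/6 + (-1.4747)^2/11
  = 5.6199 + 0.0091 + 5.3346 + 0.1977 = 11.1613
Step 3: Objective decrease = 0.5 * g^T H^(-1) g = 5.5806


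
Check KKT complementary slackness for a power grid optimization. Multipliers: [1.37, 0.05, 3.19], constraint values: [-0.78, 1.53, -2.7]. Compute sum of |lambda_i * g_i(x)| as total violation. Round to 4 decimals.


KKT complementary slackness check:
lambda_1 * g_1 = 1.37 * -0.78 = -1.0686
lambda_2 * g_2 = 0.05 * 1.53 = 0.0765
lambda_3 * g_3 = 3.19 * -2.7 = -8.613
Total violation = 1.0686 + 0.0765 + 8.613 = 9.7581


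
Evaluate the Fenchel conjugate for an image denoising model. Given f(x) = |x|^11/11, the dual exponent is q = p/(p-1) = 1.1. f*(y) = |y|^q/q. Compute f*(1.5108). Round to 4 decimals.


The conjugate exponent q satisfies 1/p + 1/q = 1.
p = 11, so q = 11/(11 - 1) = 1.1
|y|^q = 1.5108^1.1 = 1.5744
f*(1.5108) = 1.5744 / 1.1 = 1.4313


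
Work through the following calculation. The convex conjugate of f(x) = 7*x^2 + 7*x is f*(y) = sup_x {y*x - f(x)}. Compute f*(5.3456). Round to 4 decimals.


f*(y) = sup_x {y*x - a*x^2 - b*x} = sup_x {(y-b)*x - a*x^2}
FOC: (y - b) - 2a*x = 0 => x* = (y - b)/(2a)
x* = (5.3456 - 7)/(2*7) = -0.1182
f*(5.3456) = (y-b)^2/(4a) = (5.3456 - 7)^2/(4*7)
= 2.737/28 = 0.0978


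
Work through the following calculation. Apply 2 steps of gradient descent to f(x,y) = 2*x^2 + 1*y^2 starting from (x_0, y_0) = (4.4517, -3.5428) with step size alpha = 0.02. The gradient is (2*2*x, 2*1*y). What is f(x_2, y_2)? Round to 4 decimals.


Gradient descent on f(x,y) = 2*x^2 + 1*y^2.
Starting point: (4.4517, -3.5428), alpha = 0.02
Step 1: grad_x = 2*2*4.4517 = 17.8068, grad_y = 2*1*-3.5428 = -7.0856
  x_1 = 4.4517 - 0.02*17.8068 = 4.0956
  y_1 = -3.5428 - 0.02*-7.0856 = -3.4011
Step 2: grad_x = 2*2*4.0956 = 16.3823, grad_y = 2*1*-3.4011 = -6.8022
  x_2 = 4.0956 - 0.02*16.3823 = 3.7679
  y_2 = -3.4011 - 0.02*-6.8022 = -3.265
f(3.7679, -3.265) = 2*3.7679^2 + 1*(-3.265)^2 = 39.0549


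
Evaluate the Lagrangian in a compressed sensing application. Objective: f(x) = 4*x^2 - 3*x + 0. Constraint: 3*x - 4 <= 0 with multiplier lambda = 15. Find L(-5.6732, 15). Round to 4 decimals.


Step 1: Evaluate f(x).
f(-5.6732) = 4*(-5.6732)^2 - 3*(-5.6732) + 0 = 145.7604
Step 2: Evaluate g(x).
g(-5.6732) = 3*-5.6732 - 4 = -21.0196
Step 3: Compute Lagrangian.
L = 145.7604 + 15*-21.0196 = -169.5336


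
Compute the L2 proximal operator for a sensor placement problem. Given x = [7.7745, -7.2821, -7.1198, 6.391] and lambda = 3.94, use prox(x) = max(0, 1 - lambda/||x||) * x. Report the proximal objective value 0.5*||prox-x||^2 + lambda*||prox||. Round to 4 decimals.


Step 1: Compute ||x||.
||x|| = 14.3181
Step 2: Compute scaling factor.
scale = max(0, 1 - 3.94/14.3181) = 0.7248
Step 3: prox(x) = [5.6351, -5.2782, -5.1606, 4.6324]
||prox(x)|| = 10.3781
Step 4: Proximal objective.
0.5*||prox-x||^2 = 7.7618
lambda*||prox|| = 40.8897
Total = 48.6516


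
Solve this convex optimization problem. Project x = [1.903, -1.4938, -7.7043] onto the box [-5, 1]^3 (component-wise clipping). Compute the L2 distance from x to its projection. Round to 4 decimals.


Project each component onto [-5, 1].
clip(1.903) = 1.0, clip(-1.4938) = -1.4938, clip(-7.7043) = -5.0
Projection = [1.0, -1.4938, -5.0]
Squared diffs: [0.8154, 0.0, 7.3132]
Distance = sqrt(8.1286) = 2.8511


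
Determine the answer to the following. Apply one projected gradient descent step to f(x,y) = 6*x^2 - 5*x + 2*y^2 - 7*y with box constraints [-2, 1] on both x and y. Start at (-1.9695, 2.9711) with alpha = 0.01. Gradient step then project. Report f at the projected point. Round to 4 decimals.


Step 1: Compute gradient at (-1.9695, 2.9711).
grad_x = 2*6*-1.9695 - 5 = -28.634
grad_y = 2*2*2.9711 - 7 = 4.8844
Step 2: Gradient step.
x_raw = -1.9695 - 0.01*-28.634 = -1.6832
y_raw = 2.9711 - 0.01*4.8844 = 2.9223
Step 3: Project onto [-2, 1].
x_proj = clip(-1.6832) = -1.6832
y_proj = clip(2.9223) = 1.0
Step 4: Evaluate f.
f(-1.6832, 1.0) = 20.414


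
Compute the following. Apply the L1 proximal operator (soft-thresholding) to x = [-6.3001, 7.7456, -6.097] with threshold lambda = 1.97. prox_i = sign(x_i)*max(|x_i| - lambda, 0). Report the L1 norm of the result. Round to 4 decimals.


Soft-thresholding with lambda = 1.97:
prox(-6.3001) = sign(-6.3001)*max(|-6.3001| - 1.97, 0) = -4.3301
prox(7.7456) = sign(7.7456)*max(|7.7456| - 1.97, 0) = 5.7756
prox(-6.097) = sign(-6.097)*max(|-6.097| - 1.97, 0) = -4.127
prox(x) = [-4.3301, 5.7756, -4.127]
||prox(x)||_1 = 4.3301 + 5.7756 + 4.127 = 14.2327


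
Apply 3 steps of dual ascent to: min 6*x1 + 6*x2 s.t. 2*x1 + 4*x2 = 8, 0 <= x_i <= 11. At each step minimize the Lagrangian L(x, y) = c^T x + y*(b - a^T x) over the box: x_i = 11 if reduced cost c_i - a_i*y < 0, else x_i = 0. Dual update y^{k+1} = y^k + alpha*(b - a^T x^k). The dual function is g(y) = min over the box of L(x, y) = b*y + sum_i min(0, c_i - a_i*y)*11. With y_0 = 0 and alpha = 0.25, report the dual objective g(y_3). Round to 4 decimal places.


Dual ascent for LP: min 6*x1 + 6*x2, 2*x1 + 4*x2 = 8, 0 <= x_i <= 11
Step 1: y^k = 0.0, reduced costs: (6.0, 6.0)
  x^k = (0.0, 0.0), subgradient = b - a^T x = 8.0
  y^{k+1} = 0.0 + 0.25*8.0 = 2.0
Step 2: y^k = 2.0, reduced costs: (2.0, -2.0)
  x^k = (0.0, 11.0), subgradient = b - a^T x = -36.0
  y^{k+1} = 2.0 + 0.25*-36.0 = -7.0
Step 3: y^k = -7.0, reduced costs: (20.0, 34.0)
  x^k = (0.0, 0.0), subgradient = b - a^T x = 8.0
  y^{k+1} = -7.0 + 0.25*8.0 = -5.0
Dual objective at y_3 = -5.0: reduced costs (16.0, 26.0), box minimizer x = (0.0, 0.0)
g(y_3) = b*y + (c1 - a1*y)*x1 + (c2 - a2*y)*x2 = 8*(-5.0) + 16.0*0.0 + 26.0*0.0 = -40.0 + 0.0 + 0.0 = -40.0


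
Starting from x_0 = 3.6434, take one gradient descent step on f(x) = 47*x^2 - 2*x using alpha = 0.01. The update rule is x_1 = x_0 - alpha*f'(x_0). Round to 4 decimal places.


We compute the gradient at x_0 and apply the update.
f'(x) = 94*x - 2
f'(3.6434) = 94*3.6434 - 2 = 340.4796
x_1 = 3.6434 - 0.01*340.4796 = 0.2386


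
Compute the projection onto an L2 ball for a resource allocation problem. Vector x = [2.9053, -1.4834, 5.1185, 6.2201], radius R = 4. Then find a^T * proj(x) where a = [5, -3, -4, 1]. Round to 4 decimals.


Step 1: Compute ||x|| (intermediates to 6 decimals).
||x|| = sqrt(2.9053^2 + (-1.4834)^2 + 5.1185^2 + 6.2201^2) = 8.690796
Step 2: Project.
Since ||x|| > R, scale = R/||x|| = 4/8.690796 = 0.460257, proj(x) = scale * x
proj(x) = [1.337185, -0.682745, 2.355825, 2.862845]
Step 3: Dot product.
a^T * proj(x) = 5*1.337185 - 3*(-0.682745) - 4*2.355825 + 1*2.862845 = 2.1737


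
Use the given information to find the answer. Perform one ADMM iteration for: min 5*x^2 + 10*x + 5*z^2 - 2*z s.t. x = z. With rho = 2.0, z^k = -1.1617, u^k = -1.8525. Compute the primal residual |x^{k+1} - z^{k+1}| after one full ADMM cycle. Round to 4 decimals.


ADMM iteration with rho = 2.0, z^k = -1.1617, u^k = -1.8525
Step 1: x-update.
Minimize 5*x^2 + 10*x + (2.0/2)*(x + 1.1617 - 1.8525)^2
FOC: (2*5 + 2.0)*x = -10 + 2.0*(-1.1617 + 1.8525)
x^{k+1} = -0.7182
Step 2: z-update.
Minimize 5*z^2 - 2*z + (2.0/2)*(-0.7182 - z - 1.8525)^2
FOC: (2*5 + 2.0)*z = 2 + 2.0*(-0.7182 - 1.8525)
z^{k+1} = -0.2618
Step 3: u-update.
u^{k+1} = -1.8525 - 0.7182 + 0.2618 = -2.3089
Step 4: Primal residual = |-0.7182 + 0.2618| = 0.4564


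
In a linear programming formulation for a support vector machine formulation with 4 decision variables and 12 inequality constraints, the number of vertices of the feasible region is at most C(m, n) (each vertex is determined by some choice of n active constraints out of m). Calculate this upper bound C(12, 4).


Each vertex corresponds to some choice of n active constraints out of m, so the number of vertices is at most C(m, n) = m! / (n!(m-n)!).
m = 12, n = 4
Numerator: 12 * 11 * 10 * 9
Denominator: 4! = 24
C(12, 4) = 495


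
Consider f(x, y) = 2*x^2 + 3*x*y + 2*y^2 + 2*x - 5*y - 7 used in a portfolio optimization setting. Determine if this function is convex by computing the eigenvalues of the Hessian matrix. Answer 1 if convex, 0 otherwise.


The Hessian of f(x,y) = 2*x^2 + 3*x*y + 2*y^2 + 2*x - 5*y - 7 is:
H = [[4, 3], [3, 4]]
Trace = 4 + 4 = 8
Determinant = 4*4 - (3)^2 = 7
Discriminant = (8)^2 - 4*7 = 36.0
Eigenvalues: lambda_1 = 1.0, lambda_2 = 7.0
The function is convex.

1


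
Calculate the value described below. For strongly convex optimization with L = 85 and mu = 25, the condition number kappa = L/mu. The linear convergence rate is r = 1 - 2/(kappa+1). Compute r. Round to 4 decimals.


Step 1: Compute the condition number.
kappa = L/mu = 85/25 = 3.4
Step 2: Compute the convergence rate.
r = 1 - 2/(kappa + 1) = 1 - 2*mu/(L + mu) = (L - mu)/(L + mu) = 60/110 = 0.5455


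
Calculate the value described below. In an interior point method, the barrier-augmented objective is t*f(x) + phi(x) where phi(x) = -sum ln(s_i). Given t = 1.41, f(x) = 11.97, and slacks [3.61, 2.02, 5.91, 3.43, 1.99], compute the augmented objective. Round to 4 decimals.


Step 1: Compute log-barrier.
ln values: [1.2837, 0.7031, 1.7766, 1.2326, 0.6881]
phi = -(1.2837 + 0.7031 + 1.7766 + 1.2326 + 0.6881) = -5.6841
Step 2: Compute augmented objective.
t*f(x) = 1.41*11.97 = 16.8777
Total = 16.8777 - 5.6841 = 11.1936


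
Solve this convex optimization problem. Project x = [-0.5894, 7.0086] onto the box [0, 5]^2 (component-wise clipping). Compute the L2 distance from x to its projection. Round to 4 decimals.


Project each component onto [0, 5].
clip(-0.5894) = 0.0, clip(7.0086) = 5.0
Projection = [0.0, 5.0]
Squared diffs: [0.3474, 4.0345]
Distance = sqrt(4.3819) = 2.0933


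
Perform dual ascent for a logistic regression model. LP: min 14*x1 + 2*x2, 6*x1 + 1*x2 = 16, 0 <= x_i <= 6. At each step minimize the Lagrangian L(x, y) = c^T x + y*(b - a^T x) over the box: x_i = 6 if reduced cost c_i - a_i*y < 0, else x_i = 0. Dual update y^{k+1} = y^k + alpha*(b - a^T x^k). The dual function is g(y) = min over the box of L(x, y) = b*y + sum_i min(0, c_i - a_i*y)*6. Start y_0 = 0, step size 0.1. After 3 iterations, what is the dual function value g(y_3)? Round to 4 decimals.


Dual ascent for LP: min 14*x1 + 2*x2, 6*x1 + 1*x2 = 16, 0 <= x_i <= 6
Step 1: y^k = 0.0, reduced costs: (14.0, 2.0)
  x^k = (0.0, 0.0), subgradient = b - a^T x = 16.0
  y^{k+1} = 0.0 + 0.1*16.0 = 1.6
Step 2: y^k = 1.6, reduced costs: (4.4, 0.4)
  x^k = (0.0, 0.0), subgradient = b - a^T x = 16.0
  y^{k+1} = 1.6 + 0.1*16.0 = 3.2
Step 3: y^k = 3.2, reduced costs: (-5.2, -1.2)
  x^k = (6.0, 6.0), subgradient = b - a^T x = -26.0
  y^{k+1} = 3.2 + 0.1*-26.0 = 0.6
Dual objective at y_3 = 0.6: reduced costs (10.4, 1.4), box minimizer x = (0.0, 0.0)
g(y_3) = b*y + (c1 - a1*y)*x1 + (c2 - a2*y)*x2 = 16*0.6 + 10.4*0.0 + 1.4*0.0 = 9.6 + 0.0 + 0.0 = 9.6


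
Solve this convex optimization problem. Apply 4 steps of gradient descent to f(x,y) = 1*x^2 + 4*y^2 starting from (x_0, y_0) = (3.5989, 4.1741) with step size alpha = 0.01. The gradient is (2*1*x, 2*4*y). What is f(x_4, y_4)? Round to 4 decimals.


Gradient descent on f(x,y) = 1*x^2 + 4*y^2.
Starting point: (3.5989, 4.1741), alpha = 0.01
Step 1: grad_x = 2*1*3.5989 = 7.1978, grad_y = 2*4*4.1741 = 33.3928
  x_1 = 3.5989 - 0.01*7.1978 = 3.5269
  y_1 = 4.1741 - 0.01*33.3928 = 3.8402
Step 2: grad_x = 2*1*3.5269 = 7.0538, grad_y = 2*4*3.8402 = 30.7214
  x_2 = 3.5269 - 0.01*7.0538 = 3.4564
  y_2 = 3.8402 - 0.01*30.7214 = 3.533
Step 3: grad_x = 2*1*3.4564 = 6.9128, grad_y = 2*4*3.533 = 28.2637
  x_3 = 3.4564 - 0.01*6.9128 = 3.3873
  y_3 = 3.533 - 0.01*28.2637 = 3.2503
Step 4: grad_x = 2*1*3.3873 = 6.7745, grad_y = 2*4*3.2503 = 26.0026
  x_4 = 3.3873 - 0.01*6.7745 = 3.3195
  y_4 = 3.2503 - 0.01*26.0026 = 2.9903
f(3.3195, 2.9903) = 1*3.3195^2 + 4*2.9903^2 = 46.7866


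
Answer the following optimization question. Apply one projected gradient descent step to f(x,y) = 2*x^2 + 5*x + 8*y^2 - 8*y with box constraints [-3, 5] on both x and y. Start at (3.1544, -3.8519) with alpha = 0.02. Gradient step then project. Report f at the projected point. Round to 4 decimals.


Step 1: Compute gradient at (3.1544, -3.8519).
grad_x = 2*2*3.1544 + 5 = 17.6176
grad_y = 2*8*-3.8519 - 8 = -69.6304
Step 2: Gradient step.
x_raw = 3.1544 - 0.02*17.6176 = 2.802
y_raw = -3.8519 - 0.02*-69.6304 = -2.4593
Step 3: Project onto [-3, 5].
x_proj = clip(2.802) = 2.802
y_proj = clip(-2.4593) = -2.4593
Step 4: Evaluate f.
f(2.802, -2.4593) = 97.7725


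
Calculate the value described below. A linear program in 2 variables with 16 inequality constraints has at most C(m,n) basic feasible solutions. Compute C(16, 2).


Each vertex corresponds to some choice of n active constraints out of m, so the number of vertices is at most C(m, n) = m! / (n!(m-n)!).
m = 16, n = 2
Numerator: 16 * 15
Denominator: 2! = 2
C(16, 2) = 120


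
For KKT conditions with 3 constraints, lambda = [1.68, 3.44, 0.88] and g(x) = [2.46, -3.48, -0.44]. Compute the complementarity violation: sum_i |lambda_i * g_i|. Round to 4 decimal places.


KKT complementary slackness check:
lambda_1 * g_1 = 1.68 * 2.46 = 4.1328
lambda_2 * g_2 = 3.44 * -3.48 = -11.9712
lambda_3 * g_3 = 0.88 * -0.44 = -0.3872
Total violation = 4.1328 + 11.9712 + 0.3872 = 16.4912


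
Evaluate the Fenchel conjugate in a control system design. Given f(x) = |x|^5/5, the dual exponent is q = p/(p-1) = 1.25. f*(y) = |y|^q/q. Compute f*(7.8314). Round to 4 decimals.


The conjugate exponent q satisfies 1/p + 1/q = 1.
p = 5, so q = 5/(5 - 1) = 1.25
|y|^q = 7.8314^1.25 = 13.1008
f*(7.8314) = 13.1008 / 1.25 = 10.4807


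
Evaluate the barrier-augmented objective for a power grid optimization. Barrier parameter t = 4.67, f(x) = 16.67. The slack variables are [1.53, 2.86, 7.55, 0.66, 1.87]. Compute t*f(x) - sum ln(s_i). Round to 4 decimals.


Step 1: Compute log-barrier.
ln values: [0.4253, 1.0508, 2.0215, -0.4155, 0.6259]
phi = -(0.4253 + 1.0508 + 2.0215 - 0.4155 + 0.6259) = -3.7081
Step 2: Compute augmented objective.
t*f(x) = 4.67*16.67 = 77.8489
Total = 77.8489 - 3.7081 = 74.1408


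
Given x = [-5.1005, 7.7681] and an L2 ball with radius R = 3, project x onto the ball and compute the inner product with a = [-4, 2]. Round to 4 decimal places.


Step 1: Compute ||x|| (intermediates to 6 decimals).
||x|| = sqrt((-5.1005)^2 + 7.7681^2) = 9.292926
Step 2: Project.
Since ||x|| > R, scale = R/||x|| = 3/9.292926 = 0.322826, proj(x) = scale * x
proj(x) = [-1.646574, 2.507745]
Step 3: Dot product.
a^T * proj(x) = -4*(-1.646574) + 2*2.507745 = 11.6018


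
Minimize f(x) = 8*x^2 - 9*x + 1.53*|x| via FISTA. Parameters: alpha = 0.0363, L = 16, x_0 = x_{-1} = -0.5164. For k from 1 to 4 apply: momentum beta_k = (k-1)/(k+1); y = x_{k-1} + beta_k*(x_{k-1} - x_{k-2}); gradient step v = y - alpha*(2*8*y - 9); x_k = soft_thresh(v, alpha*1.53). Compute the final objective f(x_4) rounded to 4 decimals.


FISTA on f(x) = 8*x^2 - 9*x + 1.53*|x|
L = 16, alpha = 0.0363
Iteration 1: beta = 0.0, y = -0.5164 + 0.0*(-0.5164 + 0.5164) = -0.5164
  grad(y) = -17.2624, v = y - alpha*grad = 0.1102
  prox(v) = soft_thresh(0.1102, 0.0555) = 0.0547
Iteration 2: beta = 0.3333, y = 0.0547 + 0.3333*(0.0547 + 0.5164) = 0.245
  grad(y) = -5.0792, v = y - alpha*grad = 0.4294
  prox(v) = soft_thresh(0.4294, 0.0555) = 0.3739
Iteration 3: beta = 0.5, y = 0.3739 + 0.5*(0.3739 - 0.0547) = 0.5335
  grad(y) = -0.4642, v = y - alpha*grad = 0.5503
  prox(v) = soft_thresh(0.5503, 0.0555) = 0.4948
Iteration 4: beta = 0.6, y = 0.4948 + 0.6*(0.4948 - 0.3739) = 0.5673
  grad(y) = 0.0775, v = y - alpha*grad = 0.5645
  prox(v) = soft_thresh(0.5645, 0.0555) = 0.509
f(x_4) = 8*0.509^2 - 9*0.509 + 1.53*|0.509| = -1.7296


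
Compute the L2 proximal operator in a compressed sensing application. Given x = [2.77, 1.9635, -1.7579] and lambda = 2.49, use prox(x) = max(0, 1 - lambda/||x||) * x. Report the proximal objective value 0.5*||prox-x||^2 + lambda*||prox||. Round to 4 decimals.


Step 1: Compute ||x||.
||x|| = 3.8234
Step 2: Compute scaling factor.
scale = max(0, 1 - 2.49/3.8234) = 0.3487
Step 3: prox(x) = [0.966, 0.6848, -0.6131]
||prox(x)|| = 1.3334
Step 4: Proximal objective.
0.5*||prox-x||^2 = 3.1001
lambda*||prox|| = 3.3202
Total = 6.4202


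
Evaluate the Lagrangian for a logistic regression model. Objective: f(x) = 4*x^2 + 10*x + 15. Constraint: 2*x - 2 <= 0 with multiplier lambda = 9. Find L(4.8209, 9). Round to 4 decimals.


Step 1: Evaluate f(x).
f(4.8209) = 4*4.8209^2 + 10*4.8209 + 15 = 156.1733
Step 2: Evaluate g(x).
g(4.8209) = 2*4.8209 - 2 = 7.6418
Step 3: Compute Lagrangian.
L = 156.1733 + 9*7.6418 = 224.9495


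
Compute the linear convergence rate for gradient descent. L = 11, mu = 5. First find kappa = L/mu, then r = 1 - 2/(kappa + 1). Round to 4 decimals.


Step 1: Compute the condition number.
kappa = L/mu = 11/5 = 2.2
Step 2: Compute the convergence rate.
r = 1 - 2/(kappa + 1) = 1 - 2*mu/(L + mu) = (L - mu)/(L + mu) = 6/16 = 0.375


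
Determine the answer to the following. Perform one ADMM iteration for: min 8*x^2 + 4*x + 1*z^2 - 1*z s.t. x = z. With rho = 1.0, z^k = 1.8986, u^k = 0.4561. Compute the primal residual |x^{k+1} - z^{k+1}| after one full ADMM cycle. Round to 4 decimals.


ADMM iteration with rho = 1.0, z^k = 1.8986, u^k = 0.4561
Step 1: x-update.
Minimize 8*x^2 + 4*x + (1.0/2)*(x - 1.8986 + 0.4561)^2
FOC: (2*8 + 1.0)*x = -4 + 1.0*(1.8986 - 0.4561)
x^{k+1} = -0.1504
Step 2: z-update.
Minimize 1*z^2 - 1*z + (1.0/2)*(-0.1504 - z + 0.4561)^2
FOC: (2*1 + 1.0)*z = 1 + 1.0*(-0.1504 + 0.4561)
z^{k+1} = 0.4352
Step 3: u-update.
u^{k+1} = 0.4561 - 0.1504 - 0.4352 = -0.1296
Step 4: Primal residual = |-0.1504 - 0.4352| = 0.5857


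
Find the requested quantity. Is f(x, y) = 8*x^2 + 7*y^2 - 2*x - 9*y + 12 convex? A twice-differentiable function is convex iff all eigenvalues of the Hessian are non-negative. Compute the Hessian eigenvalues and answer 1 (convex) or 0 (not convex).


The Hessian of f(x,y) = 8*x^2 + 7*y^2 - 2*x - 9*y + 12 is:
H = [[16, 0], [0, 14]]
Trace = 16 + 14 = 30
Determinant = 16*14 - (0)^2 = 224
Discriminant = (30)^2 - 4*224 = 4.0
Eigenvalues: lambda_1 = 14.0, lambda_2 = 16.0
The function is convex.

1


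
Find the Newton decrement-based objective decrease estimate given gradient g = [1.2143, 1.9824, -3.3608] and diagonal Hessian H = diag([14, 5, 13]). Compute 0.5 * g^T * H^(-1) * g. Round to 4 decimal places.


Step 1: H is diagonal, so H^(-1) * g = [0.0867, 0.3965, -0.2585].
Step 2: g^T H^(-1) g = sum_i g_i^2 / H_ii
  = (1.2143)^2/14 + (1.9824)^2/5 + (-3.3608)^2/13
  = 0.1053 + 0.786 + 0.8688 = 1.7601
Step 3: Objective decrease = 0.5 * g^T H^(-1) g = 0.8801


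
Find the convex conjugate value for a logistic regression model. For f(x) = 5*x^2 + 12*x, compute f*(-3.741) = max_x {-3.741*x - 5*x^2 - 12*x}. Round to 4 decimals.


f*(y) = sup_x {y*x - a*x^2 - b*x} = sup_x {(y-b)*x - a*x^2}
FOC: (y - b) - 2a*x = 0 => x* = (y - b)/(2a)
x* = (-3.741 - 12)/(2*5) = -1.5741
f*(-3.741) = (y-b)^2/(4a) = (-3.741 - 12)^2/(4*5)
= 247.7791/20 = 12.389


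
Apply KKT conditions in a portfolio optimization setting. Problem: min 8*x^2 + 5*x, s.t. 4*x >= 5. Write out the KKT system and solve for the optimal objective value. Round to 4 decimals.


Step 1: Try lambda = 0 (constraint inactive).
x_unc = -5/(2*8) = -0.3125
Check: 4*-0.3125 = -1.25 < 5 -- violated!
Step 2: Constraint must be active: 4*x = 5
x* = 5/4 = 1.25
lambda = (2*8*1.25 + 5)/4 = 6.25
Step 3: Compute optimal value.
f(x*) = 8*1.25^2 + 5*1.25 = 18.75


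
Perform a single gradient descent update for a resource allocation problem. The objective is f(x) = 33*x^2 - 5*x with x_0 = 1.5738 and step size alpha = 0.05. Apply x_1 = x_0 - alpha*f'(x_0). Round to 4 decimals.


We compute the gradient at x_0 and apply the update.
f'(x) = 66*x - 5
f'(1.5738) = 66*1.5738 - 5 = 98.8708
x_1 = 1.5738 - 0.05*98.8708 = -3.3697


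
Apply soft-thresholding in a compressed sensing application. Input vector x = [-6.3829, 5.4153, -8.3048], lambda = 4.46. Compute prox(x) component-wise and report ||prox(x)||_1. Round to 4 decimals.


Soft-thresholding with lambda = 4.46:
prox(-6.3829) = sign(-6.3829)*max(|-6.3829| - 4.46, 0) = -1.9229
prox(5.4153) = sign(5.4153)*max(|5.4153| - 4.46, 0) = 0.9553
prox(-8.3048) = sign(-8.3048)*max(|-8.3048| - 4.46, 0) = -3.8448
prox(x) = [-1.9229, 0.9553, -3.8448]
||prox(x)||_1 = 1.9229 + 0.9553 + 3.8448 = 6.723


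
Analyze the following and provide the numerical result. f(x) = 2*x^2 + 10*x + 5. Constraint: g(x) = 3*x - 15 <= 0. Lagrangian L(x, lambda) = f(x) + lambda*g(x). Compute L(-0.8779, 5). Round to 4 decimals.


Step 1: Evaluate f(x).
f(-0.8779) = 2*(-0.8779)^2 + 10*(-0.8779) + 5 = -2.2376
Step 2: Evaluate g(x).
g(-0.8779) = 3*-0.8779 - 15 = -17.6337
Step 3: Compute Lagrangian.
L = -2.2376 + 5*-17.6337 = -90.4061


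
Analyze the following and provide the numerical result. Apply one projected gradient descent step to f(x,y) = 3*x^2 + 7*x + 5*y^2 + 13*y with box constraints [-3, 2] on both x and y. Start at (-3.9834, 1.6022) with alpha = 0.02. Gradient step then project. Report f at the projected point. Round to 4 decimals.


Step 1: Compute gradient at (-3.9834, 1.6022).
grad_x = 2*3*-3.9834 + 7 = -16.9004
grad_y = 2*5*1.6022 + 13 = 29.022
Step 2: Gradient step.
x_raw = -3.9834 - 0.02*-16.9004 = -3.6454
y_raw = 1.6022 - 0.02*29.022 = 1.0218
Step 3: Project onto [-3, 2].
x_proj = clip(-3.6454) = -3.0
y_proj = clip(1.0218) = 1.0218
Step 4: Evaluate f.
f(-3.0, 1.0218) = 24.5028


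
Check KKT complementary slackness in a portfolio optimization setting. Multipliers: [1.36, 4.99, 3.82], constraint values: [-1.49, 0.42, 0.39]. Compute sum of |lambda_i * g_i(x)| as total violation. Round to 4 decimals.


KKT complementary slackness check:
lambda_1 * g_1 = 1.36 * -1.49 = -2.0264
lambda_2 * g_2 = 4.99 * 0.42 = 2.0958
lambda_3 * g_3 = 3.82 * 0.39 = 1.4898
Total violation = 2.0264 + 2.0958 + 1.4898 = 5.612


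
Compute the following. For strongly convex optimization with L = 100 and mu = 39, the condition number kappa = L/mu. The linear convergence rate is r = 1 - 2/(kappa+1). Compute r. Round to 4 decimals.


Step 1: Compute the condition number.
kappa = L/mu = 100/39 = 2.5641
Step 2: Compute the convergence rate.
r = 1 - 2/(kappa + 1) = 1 - 2*mu/(L + mu) = (L - mu)/(L + mu) = 61/139 = 0.4388


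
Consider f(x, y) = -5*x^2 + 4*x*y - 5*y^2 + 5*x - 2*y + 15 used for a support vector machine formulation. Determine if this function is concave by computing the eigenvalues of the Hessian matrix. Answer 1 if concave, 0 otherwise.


The Hessian of f(x,y) = -5*x^2 + 4*x*y - 5*y^2 + 5*x - 2*y + 15 is:
H = [[-10, 4], [4, -10]]
Trace = -10 - 10 = -20
Determinant = -10*-10 - (4)^2 = 84
Discriminant = (-20)^2 - 4*84 = 64.0
Eigenvalues: lambda_1 = -14.0, lambda_2 = -6.0
The function is concave.

1


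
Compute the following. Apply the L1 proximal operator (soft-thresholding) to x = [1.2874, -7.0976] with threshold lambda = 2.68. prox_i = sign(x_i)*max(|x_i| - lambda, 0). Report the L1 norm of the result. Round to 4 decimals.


Soft-thresholding with lambda = 2.68:
prox(1.2874) = sign(1.2874)*max(|1.2874| - 2.68, 0) = 0.0
prox(-7.0976) = sign(-7.0976)*max(|-7.0976| - 2.68, 0) = -4.4176
prox(x) = [0.0, -4.4176]
||prox(x)||_1 = 0.0 + 4.4176 = 4.4176


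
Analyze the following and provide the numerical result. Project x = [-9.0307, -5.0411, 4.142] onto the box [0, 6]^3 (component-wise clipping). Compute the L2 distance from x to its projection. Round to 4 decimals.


Project each component onto [0, 6].
clip(-9.0307) = 0.0, clip(-5.0411) = 0.0, clip(4.142) = 4.142
Projection = [0.0, 0.0, 4.142]
Squared diffs: [81.5535, 25.4127, 0.0]
Distance = sqrt(106.9662) = 10.3424


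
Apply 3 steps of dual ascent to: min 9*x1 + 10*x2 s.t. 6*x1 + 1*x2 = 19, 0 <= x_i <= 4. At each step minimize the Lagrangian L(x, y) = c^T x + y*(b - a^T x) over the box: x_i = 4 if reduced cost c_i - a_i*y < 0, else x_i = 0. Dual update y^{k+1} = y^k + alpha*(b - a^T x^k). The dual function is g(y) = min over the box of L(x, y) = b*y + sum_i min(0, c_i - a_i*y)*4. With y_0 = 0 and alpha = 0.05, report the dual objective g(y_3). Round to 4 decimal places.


Dual ascent for LP: min 9*x1 + 10*x2, 6*x1 + 1*x2 = 19, 0 <= x_i <= 4
Step 1: y^k = 0.0, reduced costs: (9.0, 10.0)
  x^k = (0.0, 0.0), subgradient = b - a^T x = 19.0
  y^{k+1} = 0.0 + 0.05*19.0 = 0.95
Step 2: y^k = 0.95, reduced costs: (3.3, 9.05)
  x^k = (0.0, 0.0), subgradient = b - a^T x = 19.0
  y^{k+1} = 0.95 + 0.05*19.0 = 1.9
Step 3: y^k = 1.9, reduced costs: (-2.4, 8.1)
  x^k = (4.0, 0.0), subgradient = b - a^T x = -5.0
  y^{k+1} = 1.9 + 0.05*-5.0 = 1.65
Dual objective at y_3 = 1.65: reduced costs (-0.9, 8.35), box minimizer x = (4.0, 0.0)
g(y_3) = b*y + (c1 - a1*y)*x1 + (c2 - a2*y)*x2 = 19*1.65 + (-0.9)*4.0 + 8.35*0.0 = 31.35 - 3.6 + 0.0 = 27.75


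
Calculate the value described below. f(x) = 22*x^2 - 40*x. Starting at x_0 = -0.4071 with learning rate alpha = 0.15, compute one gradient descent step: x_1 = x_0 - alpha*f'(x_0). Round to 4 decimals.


We compute the gradient at x_0 and apply the update.
f'(x) = 44*x - 40
f'(-0.4071) = 44*-0.4071 - 40 = -57.9124
x_1 = -0.4071 - 0.15*-57.9124 = 8.2798


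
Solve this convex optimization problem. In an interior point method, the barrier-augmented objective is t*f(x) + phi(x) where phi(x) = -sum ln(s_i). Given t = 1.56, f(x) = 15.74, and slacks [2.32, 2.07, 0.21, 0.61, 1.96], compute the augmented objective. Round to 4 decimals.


Step 1: Compute log-barrier.
ln values: [0.8416, 0.7275, -1.5606, -0.4943, 0.6729]
phi = -(0.8416 + 0.7275 - 1.5606 - 0.4943 + 0.6729) = -0.1871
Step 2: Compute augmented objective.
t*f(x) = 1.56*15.74 = 24.5544
Total = 24.5544 - 0.1871 = 24.3673


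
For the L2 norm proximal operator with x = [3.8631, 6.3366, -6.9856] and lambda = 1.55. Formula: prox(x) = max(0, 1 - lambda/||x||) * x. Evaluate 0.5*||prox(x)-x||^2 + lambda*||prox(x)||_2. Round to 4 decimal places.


Step 1: Compute ||x||.
||x|| = 10.1919
Step 2: Compute scaling factor.
scale = max(0, 1 - 1.55/10.1919) = 0.8479
Step 3: prox(x) = [3.2756, 5.3729, -5.9232]
||prox(x)|| = 8.6419
Step 4: Proximal objective.
0.5*||prox-x||^2 = 1.2013
lambda*||prox|| = 13.3949
Total = 14.5962


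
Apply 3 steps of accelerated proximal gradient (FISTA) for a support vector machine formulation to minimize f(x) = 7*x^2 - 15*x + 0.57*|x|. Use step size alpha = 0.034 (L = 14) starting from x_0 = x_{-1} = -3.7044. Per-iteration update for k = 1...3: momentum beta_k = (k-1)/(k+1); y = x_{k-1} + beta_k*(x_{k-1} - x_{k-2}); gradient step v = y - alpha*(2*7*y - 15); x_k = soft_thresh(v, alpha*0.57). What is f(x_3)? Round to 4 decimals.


FISTA on f(x) = 7*x^2 - 15*x + 0.57*|x|
L = 14, alpha = 0.034
Iteration 1: beta = 0.0, y = -3.7044 + 0.0*(-3.7044 + 3.7044) = -3.7044
  grad(y) = -66.8616, v = y - alpha*grad = -1.4311
  prox(v) = soft_thresh(-1.4311, 0.0194) = -1.4117
Iteration 2: beta = 0.3333, y = -1.4117 + 0.3333*(-1.4117 + 3.7044) = -0.6475
  grad(y) = -24.065, v = y - alpha*grad = 0.1707
  prox(v) = soft_thresh(0.1707, 0.0194) = 0.1513
Iteration 3: beta = 0.5, y = 0.1513 + 0.5*(0.1513 + 1.4117) = 0.9329
  grad(y) = -1.94, v = y - alpha*grad = 0.9988
  prox(v) = soft_thresh(0.9988, 0.0194) = 0.9794
f(x_3) = 7*0.9794^2 - 15*0.9794 + 0.57*|0.9794| = -7.4182


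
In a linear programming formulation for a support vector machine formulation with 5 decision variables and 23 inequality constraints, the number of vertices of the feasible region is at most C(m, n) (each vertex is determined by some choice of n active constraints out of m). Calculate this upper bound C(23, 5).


Each vertex corresponds to some choice of n active constraints out of m, so the number of vertices is at most C(m, n) = m! / (n!(m-n)!).
m = 23, n = 5
Numerator: 23 * 22 * 21 * 20 * 19
Denominator: 5! = 120
C(23, 5) = 33649


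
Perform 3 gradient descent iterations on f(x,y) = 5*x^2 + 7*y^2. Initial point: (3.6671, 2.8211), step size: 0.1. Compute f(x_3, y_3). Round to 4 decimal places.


Gradient descent on f(x,y) = 5*x^2 + 7*y^2.
Starting point: (3.6671, 2.8211), alpha = 0.1
Step 1: grad_x = 2*5*3.6671 = 36.671, grad_y = 2*7*2.8211 = 39.4954
  x_1 = 3.6671 - 0.1*36.671 = 0.0
  y_1 = 2.8211 - 0.1*39.4954 = -1.1284
Step 2: grad_x = 2*5*0.0 = 0.0, grad_y = 2*7*-1.1284 = -15.7982
  x_2 = 0.0 - 0.1*0.0 = 0.0
  y_2 = -1.1284 - 0.1*-15.7982 = 0.4514
Step 3: grad_x = 2*5*0.0 = 0.0, grad_y = 2*7*0.4514 = 6.3193
  x_3 = 0.0 - 0.1*0.0 = 0.0
  y_3 = 0.4514 - 0.1*6.3193 = -0.1806
f(0.0, -0.1806) = 5*0.0^2 + 7*(-0.1806)^2 = 0.2282


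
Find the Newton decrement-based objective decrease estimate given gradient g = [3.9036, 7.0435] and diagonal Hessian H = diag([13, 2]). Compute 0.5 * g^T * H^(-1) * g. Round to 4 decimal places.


Step 1: H is diagonal, so H^(-1) * g = [0.3003, 3.5218].
Step 2: g^T H^(-1) g = sum_i g_i^2 / H_ii
  = (3.9036)^2/13 + (7.0435)^2/2
  = 1.1722 + 24.8054 = 25.9776
Step 3: Objective decrease = 0.5 * g^T H^(-1) g = 12.9888


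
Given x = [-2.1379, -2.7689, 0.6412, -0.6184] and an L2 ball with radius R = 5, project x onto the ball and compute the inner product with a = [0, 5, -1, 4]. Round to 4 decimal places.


Step 1: Compute ||x|| (intermediates to 6 decimals).
||x|| = sqrt((-2.1379)^2 + (-2.7689)^2 + 0.6412^2 + (-0.6184)^2) = 3.609845
Step 2: Project.
Since ||x|| <= R, proj = x (no scaling needed).
proj(x) = [-2.1379, -2.7689, 0.6412, -0.6184]
Step 3: Dot product.
a^T * proj(x) = 0*(-2.1379) + 5*(-2.7689) - 1*0.6412 + 4*(-0.6184) = -16.9593


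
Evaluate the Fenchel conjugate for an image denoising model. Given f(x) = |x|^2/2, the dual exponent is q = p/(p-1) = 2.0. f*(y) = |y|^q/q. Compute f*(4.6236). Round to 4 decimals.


The conjugate exponent q satisfies 1/p + 1/q = 1.
p = 2, so q = 2/(2 - 1) = 2.0
|y|^q = 4.6236^2.0 = 21.3777
f*(4.6236) = 21.3777 / 2.0 = 10.6888


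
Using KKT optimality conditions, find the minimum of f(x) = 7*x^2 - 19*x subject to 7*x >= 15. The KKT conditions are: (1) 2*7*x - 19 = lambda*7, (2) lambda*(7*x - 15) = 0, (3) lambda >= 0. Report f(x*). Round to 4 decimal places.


Step 1: Try lambda = 0 (constraint inactive).
x_unc = 19/(2*7) = 1.3571
Check: 7*1.3571 = 9.4997 < 15 -- violated!
Step 2: Constraint must be active: 7*x = 15
x* = 15/7 = 2.1429 (rounded; the exact value 15/7 is used below)
lambda = (2*7*(15/7) - 19)/7 = 1.5714
Step 3: Compute optimal value.
f(x*) = 7*(15/7)^2 - 19*(15/7) = -8.5714


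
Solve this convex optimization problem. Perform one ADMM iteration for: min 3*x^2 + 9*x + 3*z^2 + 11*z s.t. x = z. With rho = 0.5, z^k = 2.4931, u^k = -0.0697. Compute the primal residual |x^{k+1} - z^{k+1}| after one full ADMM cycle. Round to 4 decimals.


ADMM iteration with rho = 0.5, z^k = 2.4931, u^k = -0.0697
Step 1: x-update.
Minimize 3*x^2 + 9*x + (0.5/2)*(x - 2.4931 - 0.0697)^2
FOC: (2*3 + 0.5)*x = -9 + 0.5*(2.4931 + 0.0697)
x^{k+1} = -1.1875
Step 2: z-update.
Minimize 3*z^2 + 11*z + (0.5/2)*(-1.1875 - z - 0.0697)^2
FOC: (2*3 + 0.5)*z = -11 + 0.5*(-1.1875 - 0.0697)
z^{k+1} = -1.789
Step 3: u-update.
u^{k+1} = -0.0697 - 1.1875 + 1.789 = 0.5318
Step 4: Primal residual = |-1.1875 + 1.789| = 0.6015
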